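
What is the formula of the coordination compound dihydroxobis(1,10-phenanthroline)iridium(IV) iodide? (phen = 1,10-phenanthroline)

Ligands: 2 1,10-phenanthroline (phen, neutral), 2 hydroxo (OH, -1). Ligand charge sum = -2.
Charge balance with iodide (-1) requires 1 complex ion per 2 iodide.

[Ir(OH)2(phen)2]I2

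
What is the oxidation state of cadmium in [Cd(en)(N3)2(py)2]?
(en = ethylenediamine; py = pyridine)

No counter-ion: the bracketed complex is neutral.
Ligand charges: 1×en neutral; 2×N3 = -2; 2×py neutral; sum -2.
Cd + (-2) = 0 ⇒ Cd is +2.

+2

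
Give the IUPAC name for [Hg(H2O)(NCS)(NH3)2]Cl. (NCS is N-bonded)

diammineaquaisothiocyanatomercury(II) chloride

The 1 chloride counter-ion carries a total charge of -1, so each complex ion is 1+.
Ligand charges: 1×aqua (neutral), 2×ammine (neutral), 1×isothiocyanato (-1 each); total -1. So Hg + (-1) = 1+, giving Hg = +2.
Ligands are named alphabetically: ammine before aqua before isothiocyanato.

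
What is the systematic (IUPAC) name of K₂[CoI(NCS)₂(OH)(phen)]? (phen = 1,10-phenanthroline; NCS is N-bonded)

The 2 potassium counter-ions carry a total charge of +2, so each complex ion is 2−.
Ligand charges: 1×1,10-phenanthroline (neutral), 1×iodo (-1 each), 2×isothiocyanato (-1 each), 1×hydroxo (-1 each); total -4. So Co + (-4) = 2−, giving Co = +2.
The complex ion is anionic, so cobalt takes the -ate form cobaltate(II).

potassium hydroxoiododiisothiocyanato(1,10-phenanthroline)cobaltate(II)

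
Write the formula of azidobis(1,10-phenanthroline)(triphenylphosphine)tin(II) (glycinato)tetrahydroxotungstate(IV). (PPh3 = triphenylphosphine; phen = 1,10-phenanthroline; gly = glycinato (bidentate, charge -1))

[Sn(N3)(phen)2(PPh3)][W(gly)(OH)4]

Cation [Sn…]: ligand charges -1, Sn(II) ⇒ ion charge 1+.
Anion [W…]: ligand charges -5, W(IV) ⇒ ion charge 1−.
One 1+ cation balances one 1− anion.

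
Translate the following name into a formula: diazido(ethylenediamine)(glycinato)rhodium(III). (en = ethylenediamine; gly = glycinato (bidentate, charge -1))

[Rh(en)(gly)(N3)2]

Ligands: 1 ethylenediamine (en, neutral), 2 azido (N3, -1), 1 glycinato (gly, -1). Ligand charge sum = -3.
With Rh in oxidation state +3, the complex ion is [Rh...].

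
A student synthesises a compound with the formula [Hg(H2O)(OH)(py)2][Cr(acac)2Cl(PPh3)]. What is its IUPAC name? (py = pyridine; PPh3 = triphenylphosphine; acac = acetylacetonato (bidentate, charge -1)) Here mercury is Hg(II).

aquahydroxobis(pyridine)mercury(II) bis(acetylacetonato)chloro(triphenylphosphine)chromate(II)

Hg is given as +2; the cation's ligand charges sum to -1, so the complex cation is 1+.
A 1:1 salt means the anion carries the equal and opposite charge, 1−.
Anion: ligand charges sum to -3; for the ion to be 1−, Cr = +2.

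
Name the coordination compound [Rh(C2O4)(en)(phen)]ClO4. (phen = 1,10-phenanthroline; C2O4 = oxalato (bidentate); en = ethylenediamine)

The 1 perchlorate counter-ion carries a total charge of -1, so each complex ion is 1+.
Ligand charges: 1×1,10-phenanthroline (neutral), 1×oxalato (-2 each), 1×ethylenediamine (neutral); total -2. So Rh + (-2) = 1+, giving Rh = +3.
Ligands are named alphabetically: ethylenediamine before oxalato before phenanthroline.

(ethylenediamine)oxalato(1,10-phenanthroline)rhodium(III) perchlorate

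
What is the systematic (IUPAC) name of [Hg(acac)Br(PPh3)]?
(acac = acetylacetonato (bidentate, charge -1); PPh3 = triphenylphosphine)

(acetylacetonato)bromo(triphenylphosphine)mercury(II)

There is no counter-ion, so the complex is neutral overall.
Ligand charges: 1×acetylacetonato (-1 each), 1×bromo (-1 each), 1×triphenylphosphine (neutral); total -2. So Hg + (-2) = 0, giving Hg = +2.
Ligands are named alphabetically: acetylacetonato before bromo before triphenylphosphine.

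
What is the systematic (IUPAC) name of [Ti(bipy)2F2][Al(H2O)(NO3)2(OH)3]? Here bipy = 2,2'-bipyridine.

Both ions are complex: the cation is named first with the plain metal name, the anion second with the -ate form; each ion's ligands are alphabetised independently.
Aluminium is always +3 in its complexes; the anion's ligand charges sum to -5, so the complex anion is 2−.
A 1:1 salt means the cation carries the equal and opposite charge, 2+.
Cation: ligand charges sum to -2; for the ion to be 2+, Ti = +4.

bis(2,2'-bipyridine)difluorotitanium(IV) aquatrihydroxodinitratoaluminate(III)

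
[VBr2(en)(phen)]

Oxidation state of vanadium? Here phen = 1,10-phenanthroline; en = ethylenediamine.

No counter-ion: the bracketed complex is neutral.
Ligand charges: 1×phen neutral; 2×Br = -2; 1×en neutral; sum -2.
V + (-2) = 0 ⇒ V is +2.

+2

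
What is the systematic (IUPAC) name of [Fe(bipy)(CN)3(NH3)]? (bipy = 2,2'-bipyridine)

There is no counter-ion, so the complex is neutral overall.
Ligand charges: 1×ammine (neutral), 1×2,2'-bipyridine (neutral), 3×cyano (-1 each); total -3. So Fe + (-3) = 0, giving Fe = +3.
Ligands are named alphabetically: ammine before bipyridine before cyano.

ammine(2,2'-bipyridine)tricyanoiron(III)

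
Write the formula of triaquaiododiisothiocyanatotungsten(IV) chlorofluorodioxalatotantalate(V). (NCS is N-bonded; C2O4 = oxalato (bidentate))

Cation [W…]: ligand charges -3, W(IV) ⇒ ion charge 1+.
Anion [Ta…]: ligand charges -6, Ta(V) ⇒ ion charge 1−.
One 1+ cation balances one 1− anion.

[W(H2O)3I(NCS)2][Ta(C2O4)2ClF]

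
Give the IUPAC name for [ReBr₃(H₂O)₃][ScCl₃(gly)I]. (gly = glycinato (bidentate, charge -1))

Scandium is always +3 in its complexes; the anion's ligand charges sum to -5, so the complex anion is 2−.
A 1:1 salt means the cation carries the equal and opposite charge, 2+.
Cation: ligand charges sum to -3; for the ion to be 2+, Re = +5.

triaquatribromorhenium(V) trichloro(glycinato)iodoscandate(III)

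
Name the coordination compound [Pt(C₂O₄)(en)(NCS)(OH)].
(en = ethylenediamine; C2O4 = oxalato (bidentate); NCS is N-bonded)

There is no counter-ion, so the complex is neutral overall.
Ligand charges: 1×ethylenediamine (neutral), 1×oxalato (-2 each), 1×isothiocyanato (-1 each), 1×hydroxo (-1 each); total -4. So Pt + (-4) = 0, giving Pt = +4.
Ligands are named alphabetically: ethylenediamine before hydroxo before isothiocyanato before oxalato.

(ethylenediamine)hydroxoisothiocyanatooxalatoplatinum(IV)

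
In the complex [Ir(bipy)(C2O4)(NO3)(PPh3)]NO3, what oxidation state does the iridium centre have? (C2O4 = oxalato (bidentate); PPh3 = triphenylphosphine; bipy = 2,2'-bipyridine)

1 nitrate outside the brackets (-1 each) → the complex ion is 1+.
Ligand charges: 1×C2O4 = -2; 1×PPh3 neutral; 1×bipy neutral; 1×NO3 = -1; sum -3.
Ir + (-3) = 1+ ⇒ Ir is +4.

+4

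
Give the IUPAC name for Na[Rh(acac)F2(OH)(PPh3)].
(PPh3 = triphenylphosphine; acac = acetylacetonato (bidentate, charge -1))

sodium (acetylacetonato)difluorohydroxo(triphenylphosphine)rhodate(III)

The 1 sodium counter-ion carries a total charge of +1, so each complex ion is 1−.
Ligand charges: 2×fluoro (-1 each), 1×triphenylphosphine (neutral), 1×acetylacetonato (-1 each), 1×hydroxo (-1 each); total -4. So Rh + (-4) = 1−, giving Rh = +3.
The complex ion is anionic, so rhodium takes the -ate form rhodate(III).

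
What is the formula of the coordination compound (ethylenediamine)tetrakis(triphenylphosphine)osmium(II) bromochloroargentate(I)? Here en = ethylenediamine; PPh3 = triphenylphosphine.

[Os(en)(PPh3)4][AgBrCl]2

Cation [Os…]: ligand charges 0, Os(II) ⇒ ion charge 2+.
Anion [Ag…]: ligand charges -2, Ag(I) ⇒ ion charge 1−.
One 2+ cation requires 2 of the 1− anion.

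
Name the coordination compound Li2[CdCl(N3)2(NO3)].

lithium diazidochloronitratocadmate(II)

The 2 lithium counter-ions carry a total charge of +2, so each complex ion is 2−.
Ligand charges: 1×chloro (-1 each), 1×nitrato (-1 each), 2×azido (-1 each); total -4. So Cd + (-4) = 2−, giving Cd = +2.
The complex ion is anionic, so cadmium takes the -ate form cadmate(II).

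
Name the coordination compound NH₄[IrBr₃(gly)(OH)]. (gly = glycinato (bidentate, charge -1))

The 1 ammonium counter-ion carries a total charge of +1, so each complex ion is 1−.
Ligand charges: 1×glycinato (-1 each), 3×bromo (-1 each), 1×hydroxo (-1 each); total -5. So Ir + (-5) = 1−, giving Ir = +4.
The complex ion is anionic, so iridium takes the -ate form iridate(IV).

ammonium tribromo(glycinato)hydroxoiridate(IV)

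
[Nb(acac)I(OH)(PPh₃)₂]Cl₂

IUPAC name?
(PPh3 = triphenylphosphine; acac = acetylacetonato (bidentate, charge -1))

(acetylacetonato)hydroxoiodobis(triphenylphosphine)niobium(V) chloride

The 2 chloride counter-ions carry a total charge of -2, so each complex ion is 2+.
Ligand charges: 2×triphenylphosphine (neutral), 1×hydroxo (-1 each), 1×iodo (-1 each), 1×acetylacetonato (-1 each); total -3. So Nb + (-3) = 2+, giving Nb = +5.
Ligands are named alphabetically: acetylacetonato before hydroxo before iodo before triphenylphosphine.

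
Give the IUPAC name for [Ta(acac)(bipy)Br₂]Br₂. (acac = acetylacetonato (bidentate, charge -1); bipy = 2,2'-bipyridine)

(acetylacetonato)(2,2'-bipyridine)dibromotantalum(V) bromide

The 2 bromide counter-ions carry a total charge of -2, so each complex ion is 2+.
Ligand charges: 1×acetylacetonato (-1 each), 2×bromo (-1 each), 1×2,2'-bipyridine (neutral); total -3. So Ta + (-3) = 2+, giving Ta = +5.
Ligands are named alphabetically: acetylacetonato before bipyridine before bromo.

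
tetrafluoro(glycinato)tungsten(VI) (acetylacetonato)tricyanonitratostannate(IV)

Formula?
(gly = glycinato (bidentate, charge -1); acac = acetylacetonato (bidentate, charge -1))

[WF4(gly)][Sn(acac)(CN)3(NO3)]

Cation [W…]: ligand charges -5, W(VI) ⇒ ion charge 1+.
Anion [Sn…]: ligand charges -5, Sn(IV) ⇒ ion charge 1−.
One 1+ cation balances one 1− anion.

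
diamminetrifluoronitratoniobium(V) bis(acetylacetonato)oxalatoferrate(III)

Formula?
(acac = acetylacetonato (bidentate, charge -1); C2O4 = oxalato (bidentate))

Cation [Nb…]: ligand charges -4, Nb(V) ⇒ ion charge 1+.
Anion [Fe…]: ligand charges -4, Fe(III) ⇒ ion charge 1−.
One 1+ cation balances one 1− anion.

[NbF3(NH3)2(NO3)][Fe(acac)2(C2O4)]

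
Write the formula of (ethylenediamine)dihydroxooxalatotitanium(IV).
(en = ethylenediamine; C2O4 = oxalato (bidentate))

[Ti(C2O4)(en)(OH)2]

Ligands: 1 ethylenediamine (en, neutral), 1 oxalato (C2O4, -2), 2 hydroxo (OH, -1). Ligand charge sum = -4.
With Ti in oxidation state +4, the complex ion is [Ti...].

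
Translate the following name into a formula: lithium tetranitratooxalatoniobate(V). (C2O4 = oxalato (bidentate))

Ligands: 4 nitrato (NO3, -1), 1 oxalato (C2O4, -2). Ligand charge sum = -6.
With Nb in oxidation state +5, the complex ion is [Nb...]^1−.
Charge balance with lithium (+1) requires 1 complex ion per 1 lithium.

Li[Nb(C2O4)(NO3)4]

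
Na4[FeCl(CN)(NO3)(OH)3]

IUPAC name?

The 4 sodium counter-ions carry a total charge of +4, so each complex ion is 4−.
Ligand charges: 3×hydroxo (-1 each), 1×nitrato (-1 each), 1×chloro (-1 each), 1×cyano (-1 each); total -6. So Fe + (-6) = 4−, giving Fe = +2.
Ligands are named alphabetically: chloro before cyano before hydroxo before nitrato.
The complex ion is anionic, so iron takes the -ate form ferrate(II).

sodium chlorocyanotrihydroxonitratoferrate(II)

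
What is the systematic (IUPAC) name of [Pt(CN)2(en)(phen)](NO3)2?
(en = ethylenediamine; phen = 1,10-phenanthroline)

The 2 nitrate counter-ions carry a total charge of -2, so each complex ion is 2+.
Ligand charges: 2×cyano (-1 each), 1×ethylenediamine (neutral), 1×1,10-phenanthroline (neutral); total -2. So Pt + (-2) = 2+, giving Pt = +4.
Ligands are named alphabetically: cyano before ethylenediamine before phenanthroline.

dicyano(ethylenediamine)(1,10-phenanthroline)platinum(IV) nitrate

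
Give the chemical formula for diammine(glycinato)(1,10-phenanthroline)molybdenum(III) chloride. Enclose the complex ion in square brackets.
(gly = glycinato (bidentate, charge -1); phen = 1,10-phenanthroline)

Ligands: 1 glycinato (gly, -1), 1 1,10-phenanthroline (phen, neutral), 2 ammine (NH3, neutral). Ligand charge sum = -1.
With Mo in oxidation state +3, the complex ion is [Mo...]^2+.
Charge balance with chloride (-1) requires 1 complex ion per 2 chloride.

[Mo(gly)(NH3)2(phen)]Cl2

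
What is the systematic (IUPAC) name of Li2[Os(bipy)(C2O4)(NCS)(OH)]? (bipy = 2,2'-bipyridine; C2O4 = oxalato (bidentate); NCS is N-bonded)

The 2 lithium counter-ions carry a total charge of +2, so each complex ion is 2−.
Ligand charges: 1×2,2'-bipyridine (neutral), 1×hydroxo (-1 each), 1×oxalato (-2 each), 1×isothiocyanato (-1 each); total -4. So Os + (-4) = 2−, giving Os = +2.
Ligands are named alphabetically: bipyridine before hydroxo before isothiocyanato before oxalato.
The complex ion is anionic, so osmium takes the -ate form osmate(II).

lithium (2,2'-bipyridine)hydroxoisothiocyanatooxalatoosmate(II)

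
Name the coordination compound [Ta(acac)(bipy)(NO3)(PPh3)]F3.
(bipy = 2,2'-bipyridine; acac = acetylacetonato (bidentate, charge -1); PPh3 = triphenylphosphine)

(acetylacetonato)(2,2'-bipyridine)nitrato(triphenylphosphine)tantalum(V) fluoride

The 3 fluoride counter-ions carry a total charge of -3, so each complex ion is 3+.
Ligand charges: 1×2,2'-bipyridine (neutral), 1×nitrato (-1 each), 1×acetylacetonato (-1 each), 1×triphenylphosphine (neutral); total -2. So Ta + (-2) = 3+, giving Ta = +5.
Ligands are named alphabetically: acetylacetonato before bipyridine before nitrato before triphenylphosphine.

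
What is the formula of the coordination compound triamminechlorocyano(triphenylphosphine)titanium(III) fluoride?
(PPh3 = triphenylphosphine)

[TiCl(CN)(NH3)3(PPh3)]F

Ligands: 3 ammine (NH3, neutral), 1 chloro (Cl, -1), 1 cyano (CN, -1), 1 triphenylphosphine (PPh3, neutral). Ligand charge sum = -2.
With Ti in oxidation state +3, the complex ion is [Ti...]^1+.
Charge balance with fluoride (-1) requires 1 complex ion per 1 fluoride.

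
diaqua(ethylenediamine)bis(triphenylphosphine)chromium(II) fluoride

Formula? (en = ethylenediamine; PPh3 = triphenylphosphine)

[Cr(en)(H2O)2(PPh3)2]F2

Ligands: 1 ethylenediamine (en, neutral), 2 triphenylphosphine (PPh3, neutral), 2 aqua (H2O, neutral). Ligand charge sum = 0.
Charge balance with fluoride (-1) requires 1 complex ion per 2 fluoride.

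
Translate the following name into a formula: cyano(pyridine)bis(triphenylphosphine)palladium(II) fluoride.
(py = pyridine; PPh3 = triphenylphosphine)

[Pd(CN)(PPh3)2(py)]F

Ligands: 1 pyridine (py, neutral), 1 cyano (CN, -1), 2 triphenylphosphine (PPh3, neutral). Ligand charge sum = -1.
Charge balance with fluoride (-1) requires 1 complex ion per 1 fluoride.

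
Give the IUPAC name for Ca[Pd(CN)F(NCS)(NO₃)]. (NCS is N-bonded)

The 1 calcium counter-ion carries a total charge of +2, so each complex ion is 2−.
Ligand charges: 1×fluoro (-1 each), 1×cyano (-1 each), 1×nitrato (-1 each), 1×isothiocyanato (-1 each); total -4. So Pd + (-4) = 2−, giving Pd = +2.
Ligands are named alphabetically: cyano before fluoro before isothiocyanato before nitrato.
The complex ion is anionic, so palladium takes the -ate form palladate(II).

calcium cyanofluoroisothiocyanatonitratopalladate(II)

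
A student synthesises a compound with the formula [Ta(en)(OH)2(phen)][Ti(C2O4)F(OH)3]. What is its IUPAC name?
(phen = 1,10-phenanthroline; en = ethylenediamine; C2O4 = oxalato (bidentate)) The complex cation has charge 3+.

Both ions are complex: the cation is named first with the plain metal name, the anion second with the -ate form; each ion's ligands are alphabetised independently.
The complex cation is given as 3+; its ligand charges sum to -2, so Ta = +5.
A 1:1 salt means the anion carries the equal and opposite charge, 3−.
Anion: ligand charges sum to -6; for the ion to be 3−, Ti = +3.

(ethylenediamine)dihydroxo(1,10-phenanthroline)tantalum(V) fluorotrihydroxooxalatotitanate(III)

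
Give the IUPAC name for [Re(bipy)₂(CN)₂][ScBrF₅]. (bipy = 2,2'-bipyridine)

Both ions are complex: the cation is named first with the plain metal name, the anion second with the -ate form; each ion's ligands are alphabetised independently.
Scandium is always +3 in its complexes; the anion's ligand charges sum to -6, so the complex anion is 3−.
A 1:1 salt means the cation carries the equal and opposite charge, 3+.
Cation: ligand charges sum to -2; for the ion to be 3+, Re = +5.

bis(2,2'-bipyridine)dicyanorhenium(V) bromopentafluoroscandate(III)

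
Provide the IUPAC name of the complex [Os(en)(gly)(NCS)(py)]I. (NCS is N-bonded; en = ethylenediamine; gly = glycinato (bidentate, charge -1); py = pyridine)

(ethylenediamine)(glycinato)isothiocyanato(pyridine)osmium(III) iodide

The 1 iodide counter-ion carries a total charge of -1, so each complex ion is 1+.
Ligand charges: 1×isothiocyanato (-1 each), 1×ethylenediamine (neutral), 1×glycinato (-1 each), 1×pyridine (neutral); total -2. So Os + (-2) = 1+, giving Os = +3.
Ligands are named alphabetically: ethylenediamine before glycinato before isothiocyanato before pyridine.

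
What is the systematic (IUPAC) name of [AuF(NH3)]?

amminefluorogold(I)

There is no counter-ion, so the complex is neutral overall.
Ligand charges: 1×fluoro (-1 each), 1×ammine (neutral); total -1. So Au + (-1) = 0, giving Au = +1.
Ligands are named alphabetically: ammine before fluoro.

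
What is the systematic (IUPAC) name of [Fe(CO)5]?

There is no counter-ion, so the complex is neutral overall.
Ligand charges: 5×carbonyl (neutral); total 0. So Fe + (0) = 0, giving Fe = 0.

pentacarbonyliron(0)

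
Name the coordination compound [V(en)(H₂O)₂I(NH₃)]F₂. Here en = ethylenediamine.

amminediaqua(ethylenediamine)iodovanadium(III) fluoride

The 2 fluoride counter-ions carry a total charge of -2, so each complex ion is 2+.
Ligand charges: 1×iodo (-1 each), 2×aqua (neutral), 1×ammine (neutral), 1×ethylenediamine (neutral); total -1. So V + (-1) = 2+, giving V = +3.
Ligands are named alphabetically: ammine before aqua before ethylenediamine before iodo.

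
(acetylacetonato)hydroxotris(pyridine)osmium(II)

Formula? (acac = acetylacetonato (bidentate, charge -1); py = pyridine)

Ligands: 1 hydroxo (OH, -1), 1 acetylacetonato (acac, -1), 3 pyridine (py, neutral). Ligand charge sum = -2.
With Os in oxidation state +2, the complex ion is [Os...].

[Os(acac)(OH)(py)3]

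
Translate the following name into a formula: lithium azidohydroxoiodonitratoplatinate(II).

Ligands: 1 hydroxo (OH, -1), 1 nitrato (NO3, -1), 1 iodo (I, -1), 1 azido (N3, -1). Ligand charge sum = -4.
With Pt in oxidation state +2, the complex ion is [Pt...]^2−.
Charge balance with lithium (+1) requires 1 complex ion per 2 lithium.

Li2[PtI(N3)(NO3)(OH)]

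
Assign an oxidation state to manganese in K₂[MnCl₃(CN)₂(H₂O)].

+3

2 potassium outside the brackets (+1 each) → the complex ion is 2−.
Ligand charges: 1×H2O neutral; 3×Cl = -3; 2×CN = -2; sum -5.
Mn + (-5) = 2− ⇒ Mn is +3.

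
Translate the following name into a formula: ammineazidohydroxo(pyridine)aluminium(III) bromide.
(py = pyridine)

Ligands: 1 ammine (NH3, neutral), 1 pyridine (py, neutral), 1 hydroxo (OH, -1), 1 azido (N3, -1). Ligand charge sum = -2.
With Al in oxidation state +3, the complex ion is [Al...]^1+.
Charge balance with bromide (-1) requires 1 complex ion per 1 bromide.

[Al(N3)(NH3)(OH)(py)]Br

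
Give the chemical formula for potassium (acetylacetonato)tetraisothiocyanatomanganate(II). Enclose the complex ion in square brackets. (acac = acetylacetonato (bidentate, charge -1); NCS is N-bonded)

Ligands: 1 acetylacetonato (acac, -1), 4 isothiocyanato (NCS, -1). Ligand charge sum = -5.
With Mn in oxidation state +2, the complex ion is [Mn...]^3−.
Charge balance with potassium (+1) requires 1 complex ion per 3 potassium.

K3[Mn(acac)(NCS)4]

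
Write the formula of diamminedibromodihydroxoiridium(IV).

Ligands: 2 hydroxo (OH, -1), 2 bromo (Br, -1), 2 ammine (NH3, neutral). Ligand charge sum = -4.
With Ir in oxidation state +4, the complex ion is [Ir...].

[IrBr2(NH3)2(OH)2]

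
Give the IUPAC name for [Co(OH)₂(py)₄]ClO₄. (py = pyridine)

The 1 perchlorate counter-ion carries a total charge of -1, so each complex ion is 1+.
Ligand charges: 2×hydroxo (-1 each), 4×pyridine (neutral); total -2. So Co + (-2) = 1+, giving Co = +3.
Ligands are named alphabetically: hydroxo before pyridine.

dihydroxotetrakis(pyridine)cobalt(III) perchlorate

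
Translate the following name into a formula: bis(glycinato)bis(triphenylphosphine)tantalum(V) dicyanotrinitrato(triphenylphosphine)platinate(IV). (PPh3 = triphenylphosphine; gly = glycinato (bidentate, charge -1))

[Ta(gly)2(PPh3)2][Pt(CN)2(NO3)3(PPh3)]3

Cation [Ta…]: ligand charges -2, Ta(V) ⇒ ion charge 3+.
Anion [Pt…]: ligand charges -5, Pt(IV) ⇒ ion charge 1−.
One 3+ cation requires 3 of the 1− anion.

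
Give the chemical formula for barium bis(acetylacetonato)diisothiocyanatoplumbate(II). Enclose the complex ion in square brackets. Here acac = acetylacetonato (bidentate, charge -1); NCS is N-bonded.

Ligands: 2 acetylacetonato (acac, -1), 2 isothiocyanato (NCS, -1). Ligand charge sum = -4.
With Pb in oxidation state +2, the complex ion is [Pb...]^2−.
Charge balance with barium (+2) requires 1 complex ion per 1 barium.

Ba[Pb(acac)2(NCS)2]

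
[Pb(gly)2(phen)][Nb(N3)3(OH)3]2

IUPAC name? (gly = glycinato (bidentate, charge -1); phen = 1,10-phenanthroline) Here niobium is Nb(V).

bis(glycinato)(1,10-phenanthroline)lead(IV) triazidotrihydroxoniobate(V)

Nb is given as +5; the anion's ligand charges sum to -6, so the complex anion is 1−.
With 2 anions per cation, the cation must be 2×1 = 2+.
Cation: ligand charges sum to -2; for the ion to be 2+, Pb = +4.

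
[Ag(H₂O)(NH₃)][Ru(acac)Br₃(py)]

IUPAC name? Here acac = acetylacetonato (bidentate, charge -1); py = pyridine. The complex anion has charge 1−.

Both ions are complex: the cation is named first with the plain metal name, the anion second with the -ate form; each ion's ligands are alphabetised independently.
The complex anion is given as 1−; its ligand charges sum to -4, so Ru = +3.
A 1:1 salt means the cation carries the equal and opposite charge, 1+.
Cation: ligand charges sum to 0; for the ion to be 1+, Ag = +1.

ammineaquasilver(I) (acetylacetonato)tribromo(pyridine)ruthenate(III)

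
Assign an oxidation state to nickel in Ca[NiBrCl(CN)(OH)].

1 calcium outside the brackets (+2 each) → the complex ion is 2−.
Ligand charges: 1×OH = -1; 1×Br = -1; 1×CN = -1; 1×Cl = -1; sum -4.
Ni + (-4) = 2− ⇒ Ni is +2.

+2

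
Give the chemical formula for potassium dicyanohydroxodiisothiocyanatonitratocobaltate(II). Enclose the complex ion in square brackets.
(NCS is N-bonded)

Ligands: 2 isothiocyanato (NCS, -1), 2 cyano (CN, -1), 1 hydroxo (OH, -1), 1 nitrato (NO3, -1). Ligand charge sum = -6.
With Co in oxidation state +2, the complex ion is [Co...]^4−.
Charge balance with potassium (+1) requires 1 complex ion per 4 potassium.

K4[Co(CN)2(NCS)2(NO3)(OH)]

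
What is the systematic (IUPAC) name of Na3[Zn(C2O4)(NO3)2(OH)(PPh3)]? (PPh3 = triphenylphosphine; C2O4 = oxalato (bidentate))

The 3 sodium counter-ions carry a total charge of +3, so each complex ion is 3−.
Ligand charges: 2×nitrato (-1 each), 1×triphenylphosphine (neutral), 1×hydroxo (-1 each), 1×oxalato (-2 each); total -5. So Zn + (-5) = 3−, giving Zn = +2.
Ligands are named alphabetically: hydroxo before nitrato before oxalato before triphenylphosphine.
The complex ion is anionic, so zinc takes the -ate form zincate(II).

sodium hydroxodinitratooxalato(triphenylphosphine)zincate(II)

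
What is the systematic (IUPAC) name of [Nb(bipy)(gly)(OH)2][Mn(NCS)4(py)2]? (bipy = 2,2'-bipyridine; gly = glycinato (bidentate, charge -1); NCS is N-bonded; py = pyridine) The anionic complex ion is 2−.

(2,2'-bipyridine)(glycinato)dihydroxoniobium(V) tetraisothiocyanatobis(pyridine)manganate(II)

The complex anion is given as 2−; its ligand charges sum to -4, so Mn = +2.
A 1:1 salt means the cation carries the equal and opposite charge, 2+.
Cation: ligand charges sum to -3; for the ion to be 2+, Nb = +5.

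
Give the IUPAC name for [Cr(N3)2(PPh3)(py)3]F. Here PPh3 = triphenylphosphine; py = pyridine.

The 1 fluoride counter-ion carries a total charge of -1, so each complex ion is 1+.
Ligand charges: 2×azido (-1 each), 1×triphenylphosphine (neutral), 3×pyridine (neutral); total -2. So Cr + (-2) = 1+, giving Cr = +3.
Ligands are named alphabetically: azido before pyridine before triphenylphosphine.

diazidotris(pyridine)(triphenylphosphine)chromium(III) fluoride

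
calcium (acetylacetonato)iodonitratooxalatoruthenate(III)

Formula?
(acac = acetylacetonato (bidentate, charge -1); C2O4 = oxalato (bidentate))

Ligands: 1 acetylacetonato (acac, -1), 1 iodo (I, -1), 1 oxalato (C2O4, -2), 1 nitrato (NO3, -1). Ligand charge sum = -5.
Charge balance with calcium (+2) requires 1 complex ion per 1 calcium.

Ca[Ru(acac)(C2O4)I(NO3)]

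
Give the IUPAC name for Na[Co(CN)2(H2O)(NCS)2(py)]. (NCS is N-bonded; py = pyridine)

sodium aquadicyanodiisothiocyanato(pyridine)cobaltate(III)

The 1 sodium counter-ion carries a total charge of +1, so each complex ion is 1−.
Ligand charges: 2×cyano (-1 each), 2×isothiocyanato (-1 each), 1×pyridine (neutral), 1×aqua (neutral); total -4. So Co + (-4) = 1−, giving Co = +3.
Ligands are named alphabetically: aqua before cyano before isothiocyanato before pyridine.
The complex ion is anionic, so cobalt takes the -ate form cobaltate(III).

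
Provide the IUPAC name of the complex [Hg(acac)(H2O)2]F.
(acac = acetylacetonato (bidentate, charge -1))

The 1 fluoride counter-ion carries a total charge of -1, so each complex ion is 1+.
Ligand charges: 1×acetylacetonato (-1 each), 2×aqua (neutral); total -1. So Hg + (-1) = 1+, giving Hg = +2.
Ligands are named alphabetically: acetylacetonato before aqua.

(acetylacetonato)diaquamercury(II) fluoride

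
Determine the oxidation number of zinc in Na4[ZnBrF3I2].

+2

4 sodium outside the brackets (+1 each) → the complex ion is 4−.
Ligand charges: 3×F = -3; 1×Br = -1; 2×I = -2; sum -6.
Zn + (-6) = 4− ⇒ Zn is +2.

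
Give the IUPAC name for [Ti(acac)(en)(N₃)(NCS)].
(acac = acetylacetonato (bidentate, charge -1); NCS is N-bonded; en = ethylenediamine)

(acetylacetonato)azido(ethylenediamine)isothiocyanatotitanium(III)

There is no counter-ion, so the complex is neutral overall.
Ligand charges: 1×acetylacetonato (-1 each), 1×isothiocyanato (-1 each), 1×ethylenediamine (neutral), 1×azido (-1 each); total -3. So Ti + (-3) = 0, giving Ti = +3.
Ligands are named alphabetically: acetylacetonato before azido before ethylenediamine before isothiocyanato.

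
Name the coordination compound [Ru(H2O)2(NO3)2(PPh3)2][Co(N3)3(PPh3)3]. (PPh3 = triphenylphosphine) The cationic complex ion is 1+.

diaquadinitratobis(triphenylphosphine)ruthenium(III) triazidotris(triphenylphosphine)cobaltate(II)

The complex cation is given as 1+; its ligand charges sum to -2, so Ru = +3.
A 1:1 salt means the anion carries the equal and opposite charge, 1−.
Anion: ligand charges sum to -3; for the ion to be 1−, Co = +2.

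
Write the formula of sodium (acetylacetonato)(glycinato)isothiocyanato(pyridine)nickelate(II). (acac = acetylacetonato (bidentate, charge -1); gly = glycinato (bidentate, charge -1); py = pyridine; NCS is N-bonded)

Na[Ni(acac)(gly)(NCS)(py)]

Ligands: 1 acetylacetonato (acac, -1), 1 glycinato (gly, -1), 1 pyridine (py, neutral), 1 isothiocyanato (NCS, -1). Ligand charge sum = -3.
Charge balance with sodium (+1) requires 1 complex ion per 1 sodium.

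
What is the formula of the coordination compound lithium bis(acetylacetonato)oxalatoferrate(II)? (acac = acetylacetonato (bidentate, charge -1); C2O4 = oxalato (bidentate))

Li2[Fe(acac)2(C2O4)]

Ligands: 2 acetylacetonato (acac, -1), 1 oxalato (C2O4, -2). Ligand charge sum = -4.
Charge balance with lithium (+1) requires 1 complex ion per 2 lithium.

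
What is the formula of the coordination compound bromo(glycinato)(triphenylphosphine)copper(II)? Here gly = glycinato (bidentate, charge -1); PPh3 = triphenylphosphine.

Ligands: 1 bromo (Br, -1), 1 glycinato (gly, -1), 1 triphenylphosphine (PPh3, neutral). Ligand charge sum = -2.
With Cu in oxidation state +2, the complex ion is [Cu...].

[CuBr(gly)(PPh3)]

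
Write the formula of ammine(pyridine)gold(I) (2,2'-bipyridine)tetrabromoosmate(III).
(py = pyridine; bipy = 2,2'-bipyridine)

Cation [Au…]: ligand charges 0, Au(I) ⇒ ion charge 1+.
Anion [Os…]: ligand charges -4, Os(III) ⇒ ion charge 1−.
One 1+ cation balances one 1− anion.

[Au(NH3)(py)][Os(bipy)Br4]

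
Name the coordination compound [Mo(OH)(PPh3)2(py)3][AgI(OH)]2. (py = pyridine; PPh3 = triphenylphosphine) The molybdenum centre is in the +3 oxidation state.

Mo is given as +3; the cation's ligand charges sum to -1, so the complex cation is 2+.
With 2 anions per cation, each anion must be 2/2 = 1−.
Anion: ligand charges sum to -2; for the ion to be 1−, Ag = +1.

hydroxotris(pyridine)bis(triphenylphosphine)molybdenum(III) hydroxoiodoargentate(I)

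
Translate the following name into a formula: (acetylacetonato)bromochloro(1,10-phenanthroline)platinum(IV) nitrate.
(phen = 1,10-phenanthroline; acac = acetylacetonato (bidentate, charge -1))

Ligands: 1 chloro (Cl, -1), 1 1,10-phenanthroline (phen, neutral), 1 bromo (Br, -1), 1 acetylacetonato (acac, -1). Ligand charge sum = -3.
With Pt in oxidation state +4, the complex ion is [Pt...]^1+.
Charge balance with nitrate (-1) requires 1 complex ion per 1 nitrate.

[Pt(acac)BrCl(phen)]NO3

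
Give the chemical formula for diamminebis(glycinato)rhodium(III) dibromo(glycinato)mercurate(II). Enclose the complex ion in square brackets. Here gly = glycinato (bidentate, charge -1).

Cation [Rh…]: ligand charges -2, Rh(III) ⇒ ion charge 1+.
Anion [Hg…]: ligand charges -3, Hg(II) ⇒ ion charge 1−.

[Rh(gly)2(NH3)2][HgBr2(gly)]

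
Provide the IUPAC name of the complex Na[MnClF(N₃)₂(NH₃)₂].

The 1 sodium counter-ion carries a total charge of +1, so each complex ion is 1−.
Ligand charges: 2×ammine (neutral), 2×azido (-1 each), 1×fluoro (-1 each), 1×chloro (-1 each); total -4. So Mn + (-4) = 1−, giving Mn = +3.
The complex ion is anionic, so manganese takes the -ate form manganate(III).

sodium diamminediazidochlorofluoromanganate(III)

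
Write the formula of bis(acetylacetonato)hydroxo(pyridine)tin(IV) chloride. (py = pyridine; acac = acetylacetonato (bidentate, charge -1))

[Sn(acac)2(OH)(py)]Cl

Ligands: 1 hydroxo (OH, -1), 1 pyridine (py, neutral), 2 acetylacetonato (acac, -1). Ligand charge sum = -3.
With Sn in oxidation state +4, the complex ion is [Sn...]^1+.
Charge balance with chloride (-1) requires 1 complex ion per 1 chloride.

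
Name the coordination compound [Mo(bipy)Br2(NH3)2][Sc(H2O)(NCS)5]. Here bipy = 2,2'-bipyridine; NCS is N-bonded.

diammine(2,2'-bipyridine)dibromomolybdenum(IV) aquapentaisothiocyanatoscandate(III)

Both ions are complex: the cation is named first with the plain metal name, the anion second with the -ate form; each ion's ligands are alphabetised independently.
Scandium is always +3 in its complexes; the anion's ligand charges sum to -5, so the complex anion is 2−.
A 1:1 salt means the cation carries the equal and opposite charge, 2+.
Cation: ligand charges sum to -2; for the ion to be 2+, Mo = +4.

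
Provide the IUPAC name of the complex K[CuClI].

The 1 potassium counter-ion carries a total charge of +1, so each complex ion is 1−.
Ligand charges: 1×iodo (-1 each), 1×chloro (-1 each); total -2. So Cu + (-2) = 1−, giving Cu = +1.
Ligands are named alphabetically: chloro before iodo.
The complex ion is anionic, so copper takes the -ate form cuprate(I).

potassium chloroiodocuprate(I)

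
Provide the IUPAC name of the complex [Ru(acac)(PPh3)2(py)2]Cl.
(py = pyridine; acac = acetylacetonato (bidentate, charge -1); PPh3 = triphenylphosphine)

The 1 chloride counter-ion carries a total charge of -1, so each complex ion is 1+.
Ligand charges: 2×pyridine (neutral), 1×acetylacetonato (-1 each), 2×triphenylphosphine (neutral); total -1. So Ru + (-1) = 1+, giving Ru = +2.
Ligands are named alphabetically: acetylacetonato before pyridine before triphenylphosphine.

(acetylacetonato)bis(pyridine)bis(triphenylphosphine)ruthenium(II) chloride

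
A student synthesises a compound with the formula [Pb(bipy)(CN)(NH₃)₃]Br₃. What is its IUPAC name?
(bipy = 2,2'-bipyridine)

triammine(2,2'-bipyridine)cyanolead(IV) bromide

The 3 bromide counter-ions carry a total charge of -3, so each complex ion is 3+.
Ligand charges: 1×2,2'-bipyridine (neutral), 1×cyano (-1 each), 3×ammine (neutral); total -1. So Pb + (-1) = 3+, giving Pb = +4.
Ligands are named alphabetically: ammine before bipyridine before cyano.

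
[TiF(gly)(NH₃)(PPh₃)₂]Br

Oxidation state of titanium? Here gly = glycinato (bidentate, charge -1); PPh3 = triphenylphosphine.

1 bromide outside the brackets (-1 each) → the complex ion is 1+.
Ligand charges: 1×F = -1; 1×gly = -1; 1×NH3 neutral; 2×PPh3 neutral; sum -2.
Ti + (-2) = 1+ ⇒ Ti is +3.

+3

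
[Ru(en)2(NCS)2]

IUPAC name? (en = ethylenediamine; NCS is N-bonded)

bis(ethylenediamine)diisothiocyanatoruthenium(II)

There is no counter-ion, so the complex is neutral overall.
Ligand charges: 2×ethylenediamine (neutral), 2×isothiocyanato (-1 each); total -2. So Ru + (-2) = 0, giving Ru = +2.
Ligands are named alphabetically: ethylenediamine before isothiocyanato.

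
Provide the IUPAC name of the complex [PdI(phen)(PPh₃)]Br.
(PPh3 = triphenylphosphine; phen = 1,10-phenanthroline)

iodo(1,10-phenanthroline)(triphenylphosphine)palladium(II) bromide

The 1 bromide counter-ion carries a total charge of -1, so each complex ion is 1+.
Ligand charges: 1×triphenylphosphine (neutral), 1×iodo (-1 each), 1×1,10-phenanthroline (neutral); total -1. So Pd + (-1) = 1+, giving Pd = +2.
Ligands are named alphabetically: iodo before phenanthroline before triphenylphosphine.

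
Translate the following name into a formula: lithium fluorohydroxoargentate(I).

Li[AgF(OH)]

Ligands: 1 hydroxo (OH, -1), 1 fluoro (F, -1). Ligand charge sum = -2.
With Ag in oxidation state +1, the complex ion is [Ag...]^1−.
Charge balance with lithium (+1) requires 1 complex ion per 1 lithium.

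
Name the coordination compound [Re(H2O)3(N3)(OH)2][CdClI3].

Both ions are complex: the cation is named first with the plain metal name, the anion second with the -ate form; each ion's ligands are alphabetised independently.
Cadmium is always +2 in its complexes; the anion's ligand charges sum to -4, so the complex anion is 2−.
A 1:1 salt means the cation carries the equal and opposite charge, 2+.
Cation: ligand charges sum to -3; for the ion to be 2+, Re = +5.

triaquaazidodihydroxorhenium(V) chlorotriiodocadmate(II)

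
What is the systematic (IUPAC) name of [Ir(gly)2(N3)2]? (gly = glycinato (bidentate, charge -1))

diazidobis(glycinato)iridium(IV)

There is no counter-ion, so the complex is neutral overall.
Ligand charges: 2×glycinato (-1 each), 2×azido (-1 each); total -4. So Ir + (-4) = 0, giving Ir = +4.
Ligands are named alphabetically: azido before glycinato.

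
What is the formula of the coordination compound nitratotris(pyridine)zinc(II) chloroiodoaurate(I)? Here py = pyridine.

[Zn(NO3)(py)3][AuClI]

Cation [Zn…]: ligand charges -1, Zn(II) ⇒ ion charge 1+.
Anion [Au…]: ligand charges -2, Au(I) ⇒ ion charge 1−.
One 1+ cation balances one 1− anion.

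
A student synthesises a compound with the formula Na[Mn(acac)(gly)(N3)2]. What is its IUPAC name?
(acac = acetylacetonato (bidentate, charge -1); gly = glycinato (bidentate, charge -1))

The 1 sodium counter-ion carries a total charge of +1, so each complex ion is 1−.
Ligand charges: 2×azido (-1 each), 1×acetylacetonato (-1 each), 1×glycinato (-1 each); total -4. So Mn + (-4) = 1−, giving Mn = +3.
The complex ion is anionic, so manganese takes the -ate form manganate(III).

sodium (acetylacetonato)diazido(glycinato)manganate(III)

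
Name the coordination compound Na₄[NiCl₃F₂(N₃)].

The 4 sodium counter-ions carry a total charge of +4, so each complex ion is 4−.
Ligand charges: 2×fluoro (-1 each), 3×chloro (-1 each), 1×azido (-1 each); total -6. So Ni + (-6) = 4−, giving Ni = +2.
The complex ion is anionic, so nickel takes the -ate form nickelate(II).

sodium azidotrichlorodifluoronickelate(II)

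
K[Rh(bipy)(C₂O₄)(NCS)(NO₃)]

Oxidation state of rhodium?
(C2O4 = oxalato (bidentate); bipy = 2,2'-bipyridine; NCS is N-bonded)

1 potassium outside the brackets (+1 each) → the complex ion is 1−.
Ligand charges: 1×C2O4 = -2; 1×bipy neutral; 1×NO3 = -1; 1×NCS = -1; sum -4.
Rh + (-4) = 1− ⇒ Rh is +3.

+3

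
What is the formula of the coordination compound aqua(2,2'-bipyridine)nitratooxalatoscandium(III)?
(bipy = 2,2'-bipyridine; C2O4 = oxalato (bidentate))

[Sc(bipy)(C2O4)(H2O)(NO3)]

Ligands: 1 nitrato (NO3, -1), 1 aqua (H2O, neutral), 1 2,2'-bipyridine (bipy, neutral), 1 oxalato (C2O4, -2). Ligand charge sum = -3.
With Sc in oxidation state +3, the complex ion is [Sc...].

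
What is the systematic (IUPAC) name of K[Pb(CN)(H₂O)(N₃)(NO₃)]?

The 1 potassium counter-ion carries a total charge of +1, so each complex ion is 1−.
Ligand charges: 1×azido (-1 each), 1×cyano (-1 each), 1×nitrato (-1 each), 1×aqua (neutral); total -3. So Pb + (-3) = 1−, giving Pb = +2.
Ligands are named alphabetically: aqua before azido before cyano before nitrato.
The complex ion is anionic, so lead takes the -ate form plumbate(II).

potassium aquaazidocyanonitratoplumbate(II)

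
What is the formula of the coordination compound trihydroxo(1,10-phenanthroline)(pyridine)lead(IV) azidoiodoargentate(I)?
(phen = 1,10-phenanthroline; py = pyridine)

Cation [Pb…]: ligand charges -3, Pb(IV) ⇒ ion charge 1+.
Anion [Ag…]: ligand charges -2, Ag(I) ⇒ ion charge 1−.
One 1+ cation balances one 1− anion.

[Pb(OH)3(phen)(py)][AgI(N3)]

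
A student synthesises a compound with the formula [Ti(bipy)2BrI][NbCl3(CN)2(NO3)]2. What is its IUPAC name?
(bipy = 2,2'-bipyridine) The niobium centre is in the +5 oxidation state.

Both ions are complex: the cation is named first with the plain metal name, the anion second with the -ate form; each ion's ligands are alphabetised independently.
Nb is given as +5; the anion's ligand charges sum to -6, so the complex anion is 1−.
With 2 anions per cation, the cation must be 2×1 = 2+.
Cation: ligand charges sum to -2; for the ion to be 2+, Ti = +4.

bis(2,2'-bipyridine)bromoiodotitanium(IV) trichlorodicyanonitratoniobate(V)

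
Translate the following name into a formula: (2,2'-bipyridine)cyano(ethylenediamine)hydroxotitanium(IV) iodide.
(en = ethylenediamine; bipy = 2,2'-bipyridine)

Ligands: 1 hydroxo (OH, -1), 1 ethylenediamine (en, neutral), 1 cyano (CN, -1), 1 2,2'-bipyridine (bipy, neutral). Ligand charge sum = -2.
With Ti in oxidation state +4, the complex ion is [Ti...]^2+.
Charge balance with iodide (-1) requires 1 complex ion per 2 iodide.

[Ti(bipy)(CN)(en)(OH)]I2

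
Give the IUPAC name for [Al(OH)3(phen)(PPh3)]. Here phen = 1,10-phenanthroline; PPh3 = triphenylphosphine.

There is no counter-ion, so the complex is neutral overall.
Ligand charges: 1×1,10-phenanthroline (neutral), 3×hydroxo (-1 each), 1×triphenylphosphine (neutral); total -3. So Al + (-3) = 0, giving Al = +3.
Ligands are named alphabetically: hydroxo before phenanthroline before triphenylphosphine.

trihydroxo(1,10-phenanthroline)(triphenylphosphine)aluminium(III)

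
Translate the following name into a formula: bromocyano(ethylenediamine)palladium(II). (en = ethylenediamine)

[PdBr(CN)(en)]

Ligands: 1 cyano (CN, -1), 1 ethylenediamine (en, neutral), 1 bromo (Br, -1). Ligand charge sum = -2.
With Pd in oxidation state +2, the complex ion is [Pd...].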